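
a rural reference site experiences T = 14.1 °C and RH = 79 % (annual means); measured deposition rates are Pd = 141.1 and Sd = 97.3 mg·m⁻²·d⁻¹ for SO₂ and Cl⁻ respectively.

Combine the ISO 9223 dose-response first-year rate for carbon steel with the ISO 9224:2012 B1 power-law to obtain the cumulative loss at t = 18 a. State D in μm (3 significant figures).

D(18) = 598 μm

carbon steel: temperature factor f = -0.054·(4.1) = -0.2214
  SO₂ term: 1.77·141.1^0.52·exp(0.02·79-0.2214) = 90.31
  Sd branch = 0.102·Sd^0.62·e^(0.033·RH+0.04·T) = 41.53 μm/a
  sum: 90.31 + 41.53 → r_corr = 131.8 μm/a
Long-term exponent b (ISO 9224 Table 2, B1) = 0.523
  D(18) = 131.8 × 18^0.523 = 131.8 × 4.534 = 597.8 μm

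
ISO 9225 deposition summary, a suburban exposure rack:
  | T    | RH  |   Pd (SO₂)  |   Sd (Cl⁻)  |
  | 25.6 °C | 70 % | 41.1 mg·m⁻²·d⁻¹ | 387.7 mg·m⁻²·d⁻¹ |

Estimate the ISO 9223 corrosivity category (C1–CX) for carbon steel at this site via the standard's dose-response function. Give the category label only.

carbon steel: temperature factor f = -0.054·(15.6) = -0.8424
  SO₂ term: 1.77·41.1^0.52·exp(0.02·70-0.8424) = 21.35
  Sd branch = 0.102·Sd^0.62·e^(0.033·RH+0.04·T) = 115.2 μm/a
  r_corr = 21.35 + 115.2 = 136.5 μm/a
Category bounds: 80…200 μm/a bracket r_corr ⇒ C5

C5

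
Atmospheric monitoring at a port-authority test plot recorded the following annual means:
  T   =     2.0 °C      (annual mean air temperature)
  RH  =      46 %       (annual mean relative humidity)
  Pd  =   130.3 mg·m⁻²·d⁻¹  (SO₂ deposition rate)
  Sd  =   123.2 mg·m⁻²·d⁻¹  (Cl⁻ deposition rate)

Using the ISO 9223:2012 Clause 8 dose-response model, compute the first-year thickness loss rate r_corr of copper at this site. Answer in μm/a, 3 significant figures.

copper: T≤10 °C ⇒ hinge +0.126·(2.0−10) = -1.0080
  sulphur-dioxide contribution → 0.1035 μm/a
  chloride contribution → 0.2172 μm/a
  total first-year rate 0.3208 μm/a

r_corr = 0.321 μm/a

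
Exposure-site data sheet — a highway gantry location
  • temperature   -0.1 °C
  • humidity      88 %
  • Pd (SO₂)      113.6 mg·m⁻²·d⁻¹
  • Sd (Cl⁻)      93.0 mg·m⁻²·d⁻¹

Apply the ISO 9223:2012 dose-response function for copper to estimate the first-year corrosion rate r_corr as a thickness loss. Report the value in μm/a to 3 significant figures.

copper: temperature factor f = +0.126·(-10.1) = -1.2726
  Pd branch = 0.0053·Pd^0.26·e^(0.059·RH+f) = 0.9138 μm/a
  Cl⁻ term: 0.01025·93.0^0.27·exp(0.036·88+0.049·-0.1) = 0.824
  sum: 0.9138 + 0.824 → r_corr = 1.738 μm/a

r_corr = 1.74 μm/a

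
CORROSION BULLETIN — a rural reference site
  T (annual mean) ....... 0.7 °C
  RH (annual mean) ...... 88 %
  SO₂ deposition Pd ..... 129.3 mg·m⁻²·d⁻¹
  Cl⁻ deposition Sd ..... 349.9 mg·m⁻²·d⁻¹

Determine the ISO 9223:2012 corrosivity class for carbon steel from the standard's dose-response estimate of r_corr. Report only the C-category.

carbon steel: f(T) = +0.150·(T−10) [T≤10 °C] = -1.3950
  SO₂ term: 1.77·129.3^0.52·exp(0.02·88-1.3950) = 31.95
  Sd branch = 0.102·Sd^0.62·e^(0.033·RH+0.04·T) = 72.31 μm/a
  r_corr = 31.95 + 72.31 = 104.3 μm/a
104 μm/a falls in (80, 200] for carbon steel → category C5

C5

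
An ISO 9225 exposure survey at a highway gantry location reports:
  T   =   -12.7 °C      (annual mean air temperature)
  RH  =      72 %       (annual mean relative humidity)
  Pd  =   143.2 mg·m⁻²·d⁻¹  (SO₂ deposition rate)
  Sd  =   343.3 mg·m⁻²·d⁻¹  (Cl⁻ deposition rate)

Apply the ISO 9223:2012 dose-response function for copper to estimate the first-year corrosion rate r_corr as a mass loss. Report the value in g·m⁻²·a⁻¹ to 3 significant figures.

r_corr = 3.88 g·m⁻²·a⁻¹

copper: temperature factor f = +0.126·(-22.7) = -2.8602
  SO₂ term: 0.0053·143.2^0.26·exp(0.059·72-2.8602) = 0.07719
  Cl⁻ term: 0.01025·343.3^0.27·exp(0.036·72+0.049·-12.7) = 0.3555
  sum: 0.07719 + 0.3555 → r_corr = 0.4326 μm/a
Convert to mass loss: 0.4326 μm/a × 8.96 g/cm³ = 3.876 g·m⁻²·a⁻¹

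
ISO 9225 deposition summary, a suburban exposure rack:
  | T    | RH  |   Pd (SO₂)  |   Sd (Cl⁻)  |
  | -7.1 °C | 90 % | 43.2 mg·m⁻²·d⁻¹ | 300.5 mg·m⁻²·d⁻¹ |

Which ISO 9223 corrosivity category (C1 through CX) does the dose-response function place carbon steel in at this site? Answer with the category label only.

C4

carbon steel: f(T) = +0.150·(T−10) [T≤10 °C] = -2.5650
  SO₂ term: 1.77·43.2^0.52·exp(0.02·90-2.5650) = 5.837
  Cl⁻ term: 0.102·300.5^0.62·exp(0.033·90+0.04·-7.1) = 51.45
  r_corr = 5.837 + 51.45 = 57.29 μm/a
ISO 9223 Table 2 (carbon steel): 50 < 57.3 ≤ 80 μm/a ⇒ C4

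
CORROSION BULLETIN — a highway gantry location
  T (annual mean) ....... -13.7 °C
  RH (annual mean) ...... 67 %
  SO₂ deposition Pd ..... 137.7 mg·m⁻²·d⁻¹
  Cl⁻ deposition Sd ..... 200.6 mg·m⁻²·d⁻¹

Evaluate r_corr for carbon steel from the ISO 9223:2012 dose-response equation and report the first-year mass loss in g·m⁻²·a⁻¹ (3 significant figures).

r_corr = 133 g·m⁻²·a⁻¹

carbon steel: temperature factor f = +0.150·(-23.7) = -3.5550
  SO₂ term: 1.77·137.7^0.52·exp(0.02·67-3.5550) = 2.502
  Cl⁻ term: 0.102·200.6^0.62·exp(0.033·67+0.04·-13.7) = 14.4
  sum: 2.502 + 14.4 → r_corr = 16.9 μm/a
Convert to mass loss: 16.9 μm/a × 7.85 g/cm³ = 132.7 g·m⁻²·a⁻¹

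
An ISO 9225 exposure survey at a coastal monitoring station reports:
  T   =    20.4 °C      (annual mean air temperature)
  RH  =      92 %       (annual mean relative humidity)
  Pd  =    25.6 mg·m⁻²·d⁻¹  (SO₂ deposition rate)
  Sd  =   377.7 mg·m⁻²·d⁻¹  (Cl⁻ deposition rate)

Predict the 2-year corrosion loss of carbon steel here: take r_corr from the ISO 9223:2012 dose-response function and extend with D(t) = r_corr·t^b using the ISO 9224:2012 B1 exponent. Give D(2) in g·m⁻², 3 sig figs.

carbon steel: T>10 °C ⇒ hinge -0.054·(20.4−10) = -0.5616
  sulphur-dioxide contribution → 34.31 μm/a
  chloride contribution → 190.3 μm/a
  ⇒ r_corr(carbon steel) = 224.6 μm/a
ISO 9224: D(t) = r_corr · t^b with b = 0.523 (carbon steel, B1)
  D(2) = 224.6 × 2^0.523 = 224.6 × 1.437 = 322.7 μm
  Mass loss = 322.7 μm × 7.85 g/cm³ = 2533 g·m⁻²

D(2) = 2.53e+03 g·m⁻²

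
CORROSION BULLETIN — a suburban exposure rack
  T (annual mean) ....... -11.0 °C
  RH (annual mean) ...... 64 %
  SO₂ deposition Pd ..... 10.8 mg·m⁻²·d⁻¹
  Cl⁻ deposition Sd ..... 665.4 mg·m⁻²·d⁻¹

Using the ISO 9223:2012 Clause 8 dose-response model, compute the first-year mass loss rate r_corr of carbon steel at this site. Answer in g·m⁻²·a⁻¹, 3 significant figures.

carbon steel: temperature factor f = +0.150·(-21.0) = -3.1500
  sulphur-dioxide contribution → 0.9402 μm/a
  chloride contribution → 30.55 μm/a
  total first-year rate 31.49 μm/a
Convert to mass loss: 31.49 μm/a × 7.85 g/cm³ = 247.2 g·m⁻²·a⁻¹

r_corr = 247 g·m⁻²·a⁻¹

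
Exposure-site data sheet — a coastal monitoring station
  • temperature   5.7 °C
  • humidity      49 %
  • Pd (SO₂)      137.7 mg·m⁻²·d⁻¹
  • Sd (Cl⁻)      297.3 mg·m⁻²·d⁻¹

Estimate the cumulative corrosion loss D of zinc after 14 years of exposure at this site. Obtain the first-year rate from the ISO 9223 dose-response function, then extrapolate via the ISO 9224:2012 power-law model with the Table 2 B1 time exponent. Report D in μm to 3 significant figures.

zinc: f(T) = +0.038·(T−10) [T≤10 °C] = -0.1634
  Pd branch = 0.0129·Pd^0.44·e^(0.046·RH+f) = 0.9113 μm/a
  Sd branch = 0.0175·Sd^0.57·e^(0.008·RH+0.085·T) = 1.08 μm/a
  r_corr = 0.9113 + 1.08 = 1.991 μm/a
Long-term exponent b (ISO 9224 Table 2, B1) = 0.813
  D(14) = 1.991 × 14^0.813 = 1.991 × 8.547 = 17.02 μm

D(14) = 17.0 μm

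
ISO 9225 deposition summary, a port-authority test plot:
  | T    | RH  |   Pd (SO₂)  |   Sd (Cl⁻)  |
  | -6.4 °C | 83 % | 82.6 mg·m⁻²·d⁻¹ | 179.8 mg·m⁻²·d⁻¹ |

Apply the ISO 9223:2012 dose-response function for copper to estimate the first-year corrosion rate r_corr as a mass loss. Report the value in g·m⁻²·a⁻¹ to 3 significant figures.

r_corr = 7.95 g·m⁻²·a⁻¹

copper: T≤10 °C ⇒ hinge +0.126·(-6.4−10) = -2.0664
  Pd branch = 0.0053·Pd^0.26·e^(0.059·RH+f) = 0.2831 μm/a
  Sd branch = 0.01025·Sd^0.27·e^(0.036·RH+0.049·T) = 0.6039 μm/a
  sum: 0.2831 + 0.6039 → r_corr = 0.8871 μm/a
Convert to mass loss: 0.8871 μm/a × 8.96 g/cm³ = 7.948 g·m⁻²·a⁻¹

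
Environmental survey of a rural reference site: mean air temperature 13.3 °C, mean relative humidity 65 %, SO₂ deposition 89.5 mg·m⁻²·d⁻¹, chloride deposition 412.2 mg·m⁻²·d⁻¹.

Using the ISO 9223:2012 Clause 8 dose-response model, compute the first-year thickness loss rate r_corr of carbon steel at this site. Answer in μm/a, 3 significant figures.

carbon steel: T>10 °C ⇒ hinge -0.054·(13.3−10) = -0.1782
  SO₂ term: 1.77·89.5^0.52·exp(0.02·65-0.1782) = 56.25
  Sd branch = 0.102·Sd^0.62·e^(0.033·RH+0.04·T) = 62.03 μm/a
  r_corr = 56.25 + 62.03 = 118.3 μm/a

r_corr = 118 μm/a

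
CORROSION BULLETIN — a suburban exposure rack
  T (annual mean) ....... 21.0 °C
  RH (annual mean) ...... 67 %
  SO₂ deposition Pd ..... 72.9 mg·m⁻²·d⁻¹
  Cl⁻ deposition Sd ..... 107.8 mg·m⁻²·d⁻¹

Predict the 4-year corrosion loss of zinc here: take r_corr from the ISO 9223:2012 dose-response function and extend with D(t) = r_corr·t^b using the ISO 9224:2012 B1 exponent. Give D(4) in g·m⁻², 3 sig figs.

D(4) = 75.3 g·m⁻²

zinc: f(T) = -0.071·(T−10) [T>10 °C] = -0.7810
  SO₂ term: 0.0129·72.9^0.44·exp(0.046·67-0.7810) = 0.8502
  Sd branch = 0.0175·Sd^0.57·e^(0.008·RH+0.085·T) = 2.568 μm/a
  r_corr = 0.8502 + 2.568 = 3.418 μm/a
ISO 9224: D(t) = r_corr · t^b with b = 0.813 (zinc, B1)
  D(4) = 3.418 × 4^0.813 = 3.418 × 3.087 = 10.55 μm
  Mass loss = 10.55 μm × 7.14 g/cm³ = 75.33 g·m⁻²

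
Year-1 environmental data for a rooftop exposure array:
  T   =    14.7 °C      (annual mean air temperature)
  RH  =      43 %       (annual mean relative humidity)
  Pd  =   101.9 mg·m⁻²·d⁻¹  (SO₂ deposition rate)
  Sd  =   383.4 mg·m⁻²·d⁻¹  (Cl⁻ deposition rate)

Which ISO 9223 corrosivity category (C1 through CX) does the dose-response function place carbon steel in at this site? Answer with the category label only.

C4

carbon steel: f(T) = -0.054·(T−10) [T>10 °C] = -0.2538
  SO₂ term: 1.77·101.9^0.52·exp(0.02·43-0.2538) = 35.93
  Sd branch = 0.102·Sd^0.62·e^(0.033·RH+0.04·T) = 30.35 μm/a
  sum: 35.93 + 30.35 → r_corr = 66.28 μm/a
ISO 9223 Table 2 (carbon steel): 50 < 66.3 ≤ 80 μm/a ⇒ C4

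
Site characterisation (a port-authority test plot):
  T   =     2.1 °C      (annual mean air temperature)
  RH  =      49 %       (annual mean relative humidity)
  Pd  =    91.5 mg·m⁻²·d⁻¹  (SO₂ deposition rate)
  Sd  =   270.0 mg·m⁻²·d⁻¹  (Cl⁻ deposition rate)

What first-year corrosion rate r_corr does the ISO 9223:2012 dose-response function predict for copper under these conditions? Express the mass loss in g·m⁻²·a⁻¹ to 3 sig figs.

copper: f(T) = +0.126·(T−10) [T≤10 °C] = -0.9954
  Pd branch = 0.0053·Pd^0.26·e^(0.059·RH+f) = 0.1142 μm/a
  Cl⁻ term: 0.01025·270.0^0.27·exp(0.036·49+0.049·2.1) = 0.3006
  sum: 0.1142 + 0.3006 → r_corr = 0.4147 μm/a
Convert to mass loss: 0.4147 μm/a × 8.96 g/cm³ = 3.716 g·m⁻²·a⁻¹

r_corr = 3.72 g·m⁻²·a⁻¹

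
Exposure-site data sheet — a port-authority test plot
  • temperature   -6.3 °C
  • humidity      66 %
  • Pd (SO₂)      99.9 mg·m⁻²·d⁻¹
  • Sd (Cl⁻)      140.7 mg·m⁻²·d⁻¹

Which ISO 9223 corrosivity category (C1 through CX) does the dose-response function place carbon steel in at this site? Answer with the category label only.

C2

carbon steel: T≤10 °C ⇒ hinge +0.150·(-6.3−10) = -2.4450
  sulphur-dioxide contribution → 6.297 μm/a
  chloride contribution → 15.03 μm/a
  ⇒ r_corr(carbon steel) = 21.33 μm/a
21.3 μm/a falls in (1.3, 25] for carbon steel → category C2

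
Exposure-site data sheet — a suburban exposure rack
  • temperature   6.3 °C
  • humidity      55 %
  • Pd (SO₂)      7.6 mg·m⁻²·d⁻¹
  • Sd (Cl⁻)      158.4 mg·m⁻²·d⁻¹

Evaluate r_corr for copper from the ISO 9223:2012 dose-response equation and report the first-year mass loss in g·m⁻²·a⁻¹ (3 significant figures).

copper: temperature factor f = +0.126·(-3.7) = -0.4662
  Pd branch = 0.0053·Pd^0.26·e^(0.059·RH+f) = 0.1446 μm/a
  Cl⁻ term: 0.01025·158.4^0.27·exp(0.036·55+0.049·6.3) = 0.3969
  sum: 0.1446 + 0.3969 → r_corr = 0.5414 μm/a
Convert to mass loss: 0.5414 μm/a × 8.96 g/cm³ = 4.851 g·m⁻²·a⁻¹

r_corr = 4.85 g·m⁻²·a⁻¹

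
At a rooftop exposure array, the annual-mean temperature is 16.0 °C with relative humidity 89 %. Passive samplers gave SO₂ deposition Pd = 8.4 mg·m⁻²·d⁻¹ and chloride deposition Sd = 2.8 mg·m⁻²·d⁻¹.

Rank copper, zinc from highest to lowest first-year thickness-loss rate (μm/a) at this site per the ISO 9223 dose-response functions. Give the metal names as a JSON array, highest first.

["copper", "zinc"]

copper: T>10 °C ⇒ hinge -0.080·(16.0−10) = -0.4800
  Pd branch = 0.0053·Pd^0.26·e^(0.059·RH+f) = 1.088 μm/a
  Sd branch = 0.01025·Sd^0.27·e^(0.036·RH+0.049·T) = 0.7302 μm/a
  sum: 1.088 + 0.7302 → r_corr = 1.818 μm/a
zinc: f(T) = -0.071·(T−10) [T>10 °C] = -0.4260
  SO₂ term: 0.0129·8.4^0.44·exp(0.046·89-0.4260) = 1.289
  Cl⁻ term: 0.0175·2.8^0.57·exp(0.008·89+0.085·16.0) = 0.2499
  r_corr = 1.289 + 0.2499 = 1.539 μm/a
Ordering by μm/a: copper (1.82) > zinc (1.54)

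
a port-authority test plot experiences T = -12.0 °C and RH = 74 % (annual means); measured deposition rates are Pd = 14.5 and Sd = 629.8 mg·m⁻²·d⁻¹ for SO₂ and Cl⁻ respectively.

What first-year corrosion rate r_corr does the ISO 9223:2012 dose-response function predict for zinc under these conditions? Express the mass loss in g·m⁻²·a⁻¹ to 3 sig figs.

zinc: temperature factor f = +0.038·(-22.0) = -0.8360
  Pd branch = 0.0129·Pd^0.44·e^(0.046·RH+f) = 0.5456 μm/a
  Cl⁻ term: 0.0175·629.8^0.57·exp(0.008·74+0.085·-12.0) = 0.4495
  sum: 0.5456 + 0.4495 → r_corr = 0.9951 μm/a
Convert to mass loss: 0.9951 μm/a × 7.14 g/cm³ = 7.105 g·m⁻²·a⁻¹

r_corr = 7.10 g·m⁻²·a⁻¹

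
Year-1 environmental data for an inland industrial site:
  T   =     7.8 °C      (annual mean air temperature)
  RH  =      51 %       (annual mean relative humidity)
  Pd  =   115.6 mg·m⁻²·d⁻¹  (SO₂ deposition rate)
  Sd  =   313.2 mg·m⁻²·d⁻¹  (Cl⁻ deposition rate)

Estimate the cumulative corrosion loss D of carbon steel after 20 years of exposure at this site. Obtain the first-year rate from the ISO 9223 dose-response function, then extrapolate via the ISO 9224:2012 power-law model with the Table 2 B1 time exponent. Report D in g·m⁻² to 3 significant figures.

D(20) = 2.56e+03 g·m⁻²

carbon steel: temperature factor f = +0.150·(-2.2) = -0.3300
  sulphur-dioxide contribution → 41.72 μm/a
  chloride contribution → 26.45 μm/a
  ⇒ r_corr(carbon steel) = 68.17 μm/a
ISO 9224: D(t) = r_corr · t^b with b = 0.523 (carbon steel, B1)
  D(20) = 68.17 × 20^0.523 = 68.17 × 4.791 = 326.6 μm
  Mass loss = 326.6 μm × 7.85 g/cm³ = 2564 g·m⁻²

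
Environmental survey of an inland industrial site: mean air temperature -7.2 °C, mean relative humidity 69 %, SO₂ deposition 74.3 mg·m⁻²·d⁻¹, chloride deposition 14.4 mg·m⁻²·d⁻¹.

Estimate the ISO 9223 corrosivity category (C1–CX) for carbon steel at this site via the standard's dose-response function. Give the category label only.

carbon steel: T≤10 °C ⇒ hinge +0.150·(-7.2−10) = -2.5800
  SO₂ term: 1.77·74.3^0.52·exp(0.02·69-2.5800) = 5.009
  Sd branch = 0.102·Sd^0.62·e^(0.033·RH+0.04·T) = 3.896 μm/a
  sum: 5.009 + 3.896 → r_corr = 8.905 μm/a
Category bounds: 1.3…25 μm/a bracket r_corr ⇒ C2

C2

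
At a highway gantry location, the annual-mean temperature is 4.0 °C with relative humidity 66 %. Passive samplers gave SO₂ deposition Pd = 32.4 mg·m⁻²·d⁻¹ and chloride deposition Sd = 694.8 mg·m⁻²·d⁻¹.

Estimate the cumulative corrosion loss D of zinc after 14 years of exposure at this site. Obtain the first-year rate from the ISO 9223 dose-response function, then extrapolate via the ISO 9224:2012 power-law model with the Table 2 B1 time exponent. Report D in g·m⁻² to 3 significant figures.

zinc: f(T) = +0.038·(T−10) [T≤10 °C] = -0.2280
  Pd branch = 0.0129·Pd^0.44·e^(0.046·RH+f) = 0.9879 μm/a
  Sd branch = 0.0175·Sd^0.57·e^(0.008·RH+0.085·T) = 1.737 μm/a
  r_corr = 0.9879 + 1.737 = 2.725 μm/a
Long-term exponent b (ISO 9224 Table 2, B1) = 0.813
  D(14) = 2.725 × 14^0.813 = 2.725 × 8.547 = 23.29 μm
  Mass loss = 23.29 μm × 7.14 g/cm³ = 166.3 g·m⁻²

D(14) = 166 g·m⁻²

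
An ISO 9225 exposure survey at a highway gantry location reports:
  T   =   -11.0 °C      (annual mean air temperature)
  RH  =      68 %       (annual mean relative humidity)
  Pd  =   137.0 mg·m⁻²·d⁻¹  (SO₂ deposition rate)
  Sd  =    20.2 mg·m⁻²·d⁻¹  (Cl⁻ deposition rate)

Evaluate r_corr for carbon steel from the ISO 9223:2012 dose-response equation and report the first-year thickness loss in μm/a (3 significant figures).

carbon steel: f(T) = +0.150·(T−10) [T≤10 °C] = -3.1500
  SO₂ term: 1.77·137.0^0.52·exp(0.02·68-3.1500) = 3.817
  Cl⁻ term: 0.102·20.2^0.62·exp(0.033·68+0.04·-11.0) = 3.994
  sum: 3.817 + 3.994 → r_corr = 7.81 μm/a

r_corr = 7.81 μm/a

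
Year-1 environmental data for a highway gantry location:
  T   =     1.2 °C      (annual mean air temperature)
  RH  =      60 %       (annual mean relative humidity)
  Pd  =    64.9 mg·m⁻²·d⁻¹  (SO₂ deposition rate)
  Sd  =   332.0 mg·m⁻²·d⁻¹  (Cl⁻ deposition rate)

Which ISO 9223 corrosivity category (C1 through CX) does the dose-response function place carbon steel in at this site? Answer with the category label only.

carbon steel: T≤10 °C ⇒ hinge +0.150·(1.2−10) = -1.3200
  Pd branch = 1.77·Pd^0.52·e^(0.02·RH+f) = 13.75 μm/a
  Sd branch = 0.102·Sd^0.62·e^(0.033·RH+0.04·T) = 28.34 μm/a
  sum: 13.75 + 28.34 → r_corr = 42.09 μm/a
42.1 μm/a falls in (25, 50] for carbon steel → category C3

C3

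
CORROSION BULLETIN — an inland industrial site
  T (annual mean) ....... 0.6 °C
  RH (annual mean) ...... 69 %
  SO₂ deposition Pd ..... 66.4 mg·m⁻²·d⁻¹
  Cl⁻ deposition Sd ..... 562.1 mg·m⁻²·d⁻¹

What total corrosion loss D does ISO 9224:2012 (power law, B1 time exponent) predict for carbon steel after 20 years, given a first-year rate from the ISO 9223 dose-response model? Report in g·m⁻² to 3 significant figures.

carbon steel: T≤10 °C ⇒ hinge +0.150·(0.6−10) = -1.4100
  SO₂ term: 1.77·66.4^0.52·exp(0.02·69-1.4100) = 15.22
  Sd branch = 0.102·Sd^0.62·e^(0.033·RH+0.04·T) = 51.62 μm/a
  sum: 15.22 + 51.62 → r_corr = 66.84 μm/a
ISO 9224: D(t) = r_corr · t^b with b = 0.523 (carbon steel, B1)
  D(20) = 66.84 × 20^0.523 = 66.84 × 4.791 = 320.2 μm
  Mass loss = 320.2 μm × 7.85 g/cm³ = 2514 g·m⁻²

D(20) = 2.51e+03 g·m⁻²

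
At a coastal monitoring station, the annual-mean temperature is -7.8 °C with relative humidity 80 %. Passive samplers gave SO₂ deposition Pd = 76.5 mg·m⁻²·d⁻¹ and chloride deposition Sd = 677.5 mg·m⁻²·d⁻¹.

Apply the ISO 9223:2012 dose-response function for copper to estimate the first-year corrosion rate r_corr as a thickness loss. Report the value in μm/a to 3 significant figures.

copper: T≤10 °C ⇒ hinge +0.126·(-7.8−10) = -2.2428
  SO₂ term: 0.0053·76.5^0.26·exp(0.059·80-2.2428) = 0.1949
  Cl⁻ term: 0.01025·677.5^0.27·exp(0.036·80+0.049·-7.8) = 0.7242
  sum: 0.1949 + 0.7242 → r_corr = 0.9191 μm/a

r_corr = 0.919 μm/a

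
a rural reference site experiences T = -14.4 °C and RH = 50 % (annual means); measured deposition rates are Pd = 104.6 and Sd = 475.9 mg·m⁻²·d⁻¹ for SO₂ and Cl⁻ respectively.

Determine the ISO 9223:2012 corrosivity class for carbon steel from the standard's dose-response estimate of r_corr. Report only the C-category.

carbon steel: temperature factor f = +0.150·(-24.4) = -3.6600
  SO₂ term: 1.77·104.6^0.52·exp(0.02·50-3.6600) = 1.39
  Sd branch = 0.102·Sd^0.62·e^(0.033·RH+0.04·T) = 13.65 μm/a
  r_corr = 1.39 + 13.65 = 15.04 μm/a
ISO 9223 Table 2 (carbon steel): 1.3 < 15 ≤ 25 μm/a ⇒ C2

C2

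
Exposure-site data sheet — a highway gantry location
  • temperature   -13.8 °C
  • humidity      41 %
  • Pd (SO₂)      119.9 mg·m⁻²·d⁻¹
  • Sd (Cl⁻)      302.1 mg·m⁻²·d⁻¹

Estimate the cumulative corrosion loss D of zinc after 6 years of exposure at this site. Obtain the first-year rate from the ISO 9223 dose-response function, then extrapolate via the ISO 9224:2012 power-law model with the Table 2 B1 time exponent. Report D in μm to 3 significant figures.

D(6) = 2.05 μm

zinc: f(T) = +0.038·(T−10) [T≤10 °C] = -0.9044
  sulphur-dioxide contribution → 0.2829 μm/a
  chloride contribution → 0.1949 μm/a
  total first-year rate 0.4777 μm/a
ISO 9224: D(t) = r_corr · t^b with b = 0.813 (zinc, B1)
  D(6) = 0.4777 × 6^0.813 = 0.4777 × 4.292 = 2.05 μm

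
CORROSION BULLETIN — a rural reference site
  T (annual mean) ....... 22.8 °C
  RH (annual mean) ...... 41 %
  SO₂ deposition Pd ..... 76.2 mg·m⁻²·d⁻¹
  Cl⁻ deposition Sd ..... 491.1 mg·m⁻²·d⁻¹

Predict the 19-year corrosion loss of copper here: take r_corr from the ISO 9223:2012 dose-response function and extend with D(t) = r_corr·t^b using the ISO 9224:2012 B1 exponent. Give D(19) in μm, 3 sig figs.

copper: temperature factor f = -0.080·(12.8) = -1.0240
  SO₂ term: 0.0053·76.2^0.26·exp(0.059·41-1.0240) = 0.06598
  Sd branch = 0.01025·Sd^0.27·e^(0.036·RH+0.049·T) = 0.7304 μm/a
  r_corr = 0.06598 + 0.7304 = 0.7964 μm/a
ISO 9224: D(t) = r_corr · t^b with b = 0.667 (copper, B1)
  D(19) = 0.7964 × 19^0.667 = 0.7964 × 7.127 = 5.676 μm

D(19) = 5.68 μm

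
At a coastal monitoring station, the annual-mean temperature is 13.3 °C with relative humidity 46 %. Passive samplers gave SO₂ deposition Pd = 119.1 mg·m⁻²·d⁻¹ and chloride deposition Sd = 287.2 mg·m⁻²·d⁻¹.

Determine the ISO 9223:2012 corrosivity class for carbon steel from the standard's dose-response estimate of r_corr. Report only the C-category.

carbon steel: T>10 °C ⇒ hinge -0.054·(13.3−10) = -0.1782
  Pd branch = 1.77·Pd^0.52·e^(0.02·RH+f) = 44.63 μm/a
  Sd branch = 0.102·Sd^0.62·e^(0.033·RH+0.04·T) = 26.48 μm/a
  sum: 44.63 + 26.48 → r_corr = 71.11 μm/a
ISO 9223 Table 2 (carbon steel): 50 < 71.1 ≤ 80 μm/a ⇒ C4

C4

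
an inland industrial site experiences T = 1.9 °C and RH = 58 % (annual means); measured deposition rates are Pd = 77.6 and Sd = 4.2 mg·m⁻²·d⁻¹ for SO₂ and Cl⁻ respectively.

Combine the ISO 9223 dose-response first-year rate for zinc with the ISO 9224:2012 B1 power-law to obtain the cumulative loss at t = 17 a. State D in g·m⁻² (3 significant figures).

zinc: f(T) = +0.038·(T−10) [T≤10 °C] = -0.3078
  Pd branch = 0.0129·Pd^0.44·e^(0.046·RH+f) = 0.9272 μm/a
  Sd branch = 0.0175·Sd^0.57·e^(0.008·RH+0.085·T) = 0.07412 μm/a
  sum: 0.9272 + 0.07412 → r_corr = 1.001 μm/a
ISO 9224: D(t) = r_corr · t^b with b = 0.813 (zinc, B1)
  D(17) = 1.001 × 17^0.813 = 1.001 × 10.01 = 10.02 μm
  Mass loss = 10.02 μm × 7.14 g/cm³ = 71.55 g·m⁻²

D(17) = 71.5 g·m⁻²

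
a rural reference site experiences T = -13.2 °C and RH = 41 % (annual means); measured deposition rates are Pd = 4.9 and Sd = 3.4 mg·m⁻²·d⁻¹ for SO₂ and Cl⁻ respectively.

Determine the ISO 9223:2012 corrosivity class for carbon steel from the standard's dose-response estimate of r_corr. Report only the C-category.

C1

carbon steel: f(T) = +0.150·(T−10) [T≤10 °C] = -3.4800
  Pd branch = 1.77·Pd^0.52·e^(0.02·RH+f) = 0.2829 μm/a
  Cl⁻ term: 0.102·3.4^0.62·exp(0.033·41+0.04·-13.2) = 0.4971
  r_corr = 0.2829 + 0.4971 = 0.78 μm/a
0.78 μm/a falls in (0, 1.3] for carbon steel → category C1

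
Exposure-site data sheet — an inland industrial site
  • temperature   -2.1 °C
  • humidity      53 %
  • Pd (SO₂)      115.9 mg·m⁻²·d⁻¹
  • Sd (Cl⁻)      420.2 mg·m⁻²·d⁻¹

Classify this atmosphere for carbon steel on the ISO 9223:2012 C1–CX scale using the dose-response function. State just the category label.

carbon steel: temperature factor f = +0.150·(-12.1) = -1.8150
  Pd branch = 1.77·Pd^0.52·e^(0.02·RH+f) = 9.849 μm/a
  Cl⁻ term: 0.102·420.2^0.62·exp(0.033·53+0.04·-2.1) = 22.82
  sum: 9.849 + 22.82 → r_corr = 32.67 μm/a
Category bounds: 25…50 μm/a bracket r_corr ⇒ C3

C3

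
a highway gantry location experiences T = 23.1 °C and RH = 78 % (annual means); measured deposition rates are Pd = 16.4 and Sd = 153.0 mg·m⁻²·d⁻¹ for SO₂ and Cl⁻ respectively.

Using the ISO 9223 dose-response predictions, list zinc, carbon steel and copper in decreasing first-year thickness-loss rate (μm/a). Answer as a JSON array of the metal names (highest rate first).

["carbon steel", "zinc", "copper"]

zinc: T>10 °C ⇒ hinge -0.071·(23.1−10) = -0.9301
  sulphur-dioxide contribution → 0.6301 μm/a
  chloride contribution → 4.093 μm/a
  total first-year rate 4.723 μm/a
carbon steel: f(T) = -0.054·(T−10) [T>10 °C] = -0.7074
  sulphur-dioxide contribution → 17.78 μm/a
  chloride contribution → 76.26 μm/a
  ⇒ r_corr(carbon steel) = 94.04 μm/a
copper: temperature factor f = -0.080·(13.1) = -1.0480
  sulphur-dioxide contribution → 0.3834 μm/a
  chloride contribution → 2.05 μm/a
  ⇒ r_corr(copper) = 2.433 μm/a
Ordering by μm/a: carbon steel (94) > zinc (4.72) > copper (2.43)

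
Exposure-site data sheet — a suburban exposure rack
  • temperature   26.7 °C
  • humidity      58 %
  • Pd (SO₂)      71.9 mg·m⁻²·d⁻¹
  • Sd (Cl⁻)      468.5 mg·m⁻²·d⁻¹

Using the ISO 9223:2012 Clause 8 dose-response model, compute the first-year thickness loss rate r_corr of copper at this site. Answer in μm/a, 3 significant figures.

copper: temperature factor f = -0.080·(16.7) = -1.3360
  Pd branch = 0.0053·Pd^0.26·e^(0.059·RH+f) = 0.1297 μm/a
  Cl⁻ term: 0.01025·468.5^0.27·exp(0.036·58+0.049·26.7) = 1.61
  r_corr = 0.1297 + 1.61 = 1.74 μm/a

r_corr = 1.74 μm/a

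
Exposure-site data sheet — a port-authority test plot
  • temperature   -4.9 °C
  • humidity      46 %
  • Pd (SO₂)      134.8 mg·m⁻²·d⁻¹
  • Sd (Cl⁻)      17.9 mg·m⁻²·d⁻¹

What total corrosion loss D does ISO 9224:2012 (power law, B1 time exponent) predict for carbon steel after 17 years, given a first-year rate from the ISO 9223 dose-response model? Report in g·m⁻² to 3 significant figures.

D(17) = 289 g·m⁻²

carbon steel: T≤10 °C ⇒ hinge +0.150·(-4.9−10) = -2.2350
  Pd branch = 1.77·Pd^0.52·e^(0.02·RH+f) = 6.086 μm/a
  Cl⁻ term: 0.102·17.9^0.62·exp(0.033·46+0.04·-4.9) = 2.288
  r_corr = 6.086 + 2.288 = 8.374 μm/a
ISO 9224: D(t) = r_corr · t^b with b = 0.523 (carbon steel, B1)
  D(17) = 8.374 × 17^0.523 = 8.374 × 4.401 = 36.85 μm
  Mass loss = 36.85 μm × 7.85 g/cm³ = 289.3 g·m⁻²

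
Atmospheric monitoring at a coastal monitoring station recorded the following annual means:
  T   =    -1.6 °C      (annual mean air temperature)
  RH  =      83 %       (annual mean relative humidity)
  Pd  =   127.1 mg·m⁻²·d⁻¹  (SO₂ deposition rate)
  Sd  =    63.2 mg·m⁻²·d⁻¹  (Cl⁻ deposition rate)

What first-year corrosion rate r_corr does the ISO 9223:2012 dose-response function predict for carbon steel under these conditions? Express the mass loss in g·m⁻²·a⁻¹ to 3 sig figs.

r_corr = 311 g·m⁻²·a⁻¹

carbon steel: f(T) = +0.150·(T−10) [T≤10 °C] = -1.7400
  sulphur-dioxide contribution → 20.29 μm/a
  chloride contribution → 19.35 μm/a
  ⇒ r_corr(carbon steel) = 39.65 μm/a
Convert to mass loss: 39.65 μm/a × 7.85 g/cm³ = 311.2 g·m⁻²·a⁻¹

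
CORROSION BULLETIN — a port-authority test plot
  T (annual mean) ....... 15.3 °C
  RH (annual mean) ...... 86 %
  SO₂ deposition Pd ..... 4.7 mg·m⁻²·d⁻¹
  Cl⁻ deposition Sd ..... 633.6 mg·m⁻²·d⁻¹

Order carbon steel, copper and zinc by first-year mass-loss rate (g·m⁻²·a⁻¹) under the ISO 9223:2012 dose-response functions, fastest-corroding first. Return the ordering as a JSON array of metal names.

["carbon steel", "zinc", "copper"]

carbon steel: T>10 °C ⇒ hinge -0.054·(15.3−10) = -0.2862
  SO₂ term: 1.77·4.7^0.52·exp(0.02·86-0.2862) = 16.6
  Cl⁻ term: 0.102·633.6^0.62·exp(0.033·86+0.04·15.3) = 175.4
  r_corr = 16.6 + 175.4 = 192 μm/a
  mass loss = 192 μm/a × 7.85 g/cm³ = 1507 g·m⁻²·a⁻¹
copper: temperature factor f = -0.080·(5.3) = -0.4240
  Pd branch = 0.0053·Pd^0.26·e^(0.059·RH+f) = 0.8289 μm/a
  Sd branch = 0.01025·Sd^0.27·e^(0.036·RH+0.049·T) = 2.738 μm/a
  r_corr = 0.8289 + 2.738 = 3.567 μm/a
  mass loss = 3.567 μm/a × 8.96 g/cm³ = 31.96 g·m⁻²·a⁻¹
zinc: T>10 °C ⇒ hinge -0.071·(15.3−10) = -0.3763
  SO₂ term: 0.0129·4.7^0.44·exp(0.046·86-0.3763) = 0.914
  Cl⁻ term: 0.0175·633.6^0.57·exp(0.008·86+0.085·15.3) = 5.054
  sum: 0.914 + 5.054 → r_corr = 5.968 μm/a
  mass loss = 5.968 μm/a × 7.14 g/cm³ = 42.61 g·m⁻²·a⁻¹
Ordering by g·m⁻²·a⁻¹: carbon steel (1510) > zinc (42.6) > copper (32)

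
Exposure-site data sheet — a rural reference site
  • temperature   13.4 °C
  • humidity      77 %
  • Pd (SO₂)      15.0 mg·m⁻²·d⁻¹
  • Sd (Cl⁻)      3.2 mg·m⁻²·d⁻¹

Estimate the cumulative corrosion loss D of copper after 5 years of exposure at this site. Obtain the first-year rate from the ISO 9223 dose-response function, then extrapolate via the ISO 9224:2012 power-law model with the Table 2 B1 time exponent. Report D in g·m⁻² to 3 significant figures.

copper: f(T) = -0.080·(T−10) [T>10 °C] = -0.2720
  sulphur-dioxide contribution → 0.7672 μm/a
  chloride contribution → 0.4326 μm/a
  ⇒ r_corr(copper) = 1.2 μm/a
ISO 9224: D(t) = r_corr · t^b with b = 0.667 (copper, B1)
  D(5) = 1.2 × 5^0.667 = 1.2 × 2.926 = 3.51 μm
  Mass loss = 3.51 μm × 8.96 g/cm³ = 31.45 g·m⁻²

D(5) = 31.5 g·m⁻²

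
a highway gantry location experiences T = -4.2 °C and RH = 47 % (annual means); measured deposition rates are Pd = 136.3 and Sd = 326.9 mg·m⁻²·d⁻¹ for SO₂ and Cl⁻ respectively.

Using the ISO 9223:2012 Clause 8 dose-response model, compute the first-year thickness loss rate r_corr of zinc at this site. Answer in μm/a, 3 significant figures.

zinc: T≤10 °C ⇒ hinge +0.038·(-4.2−10) = -0.5396
  SO₂ term: 0.0129·136.3^0.44·exp(0.046·47-0.5396) = 0.568
  Cl⁻ term: 0.0175·326.9^0.57·exp(0.008·47+0.085·-4.2) = 0.4836
  r_corr = 0.568 + 0.4836 = 1.052 μm/a

r_corr = 1.05 μm/a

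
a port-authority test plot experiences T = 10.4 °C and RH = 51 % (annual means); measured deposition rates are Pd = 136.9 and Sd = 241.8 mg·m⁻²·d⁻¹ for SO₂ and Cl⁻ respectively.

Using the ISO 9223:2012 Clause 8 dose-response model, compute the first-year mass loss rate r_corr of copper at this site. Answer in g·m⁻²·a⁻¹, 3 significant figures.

r_corr = 7.57 g·m⁻²·a⁻¹

copper: temperature factor f = -0.080·(0.4) = -0.0320
  Pd branch = 0.0053·Pd^0.26·e^(0.059·RH+f) = 0.3738 μm/a
  Sd branch = 0.01025·Sd^0.27·e^(0.036·RH+0.049·T) = 0.4709 μm/a
  r_corr = 0.3738 + 0.4709 = 0.8447 μm/a
Convert to mass loss: 0.8447 μm/a × 8.96 g/cm³ = 7.569 g·m⁻²·a⁻¹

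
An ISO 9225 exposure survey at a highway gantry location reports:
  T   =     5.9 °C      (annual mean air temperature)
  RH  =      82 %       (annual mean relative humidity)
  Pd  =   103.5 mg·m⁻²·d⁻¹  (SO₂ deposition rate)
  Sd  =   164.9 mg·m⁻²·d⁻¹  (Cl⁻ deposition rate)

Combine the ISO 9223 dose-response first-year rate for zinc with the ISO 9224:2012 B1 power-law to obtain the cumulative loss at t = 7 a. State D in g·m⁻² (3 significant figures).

D(7) = 164 g·m⁻²

zinc: T≤10 °C ⇒ hinge +0.038·(5.9−10) = -0.1558
  sulphur-dioxide contribution → 3.695 μm/a
  chloride contribution → 1.022 μm/a
  ⇒ r_corr(zinc) = 4.718 μm/a
ISO 9224: D(t) = r_corr · t^b with b = 0.813 (zinc, B1)
  D(7) = 4.718 × 7^0.813 = 4.718 × 4.865 = 22.95 μm
  Mass loss = 22.95 μm × 7.14 g/cm³ = 163.9 g·m⁻²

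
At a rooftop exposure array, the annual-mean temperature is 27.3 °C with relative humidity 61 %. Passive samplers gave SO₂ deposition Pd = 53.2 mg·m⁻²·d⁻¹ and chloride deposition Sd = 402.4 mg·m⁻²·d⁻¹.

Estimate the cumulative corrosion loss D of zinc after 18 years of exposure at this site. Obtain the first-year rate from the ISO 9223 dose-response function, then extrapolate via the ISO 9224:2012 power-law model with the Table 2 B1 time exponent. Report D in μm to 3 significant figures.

zinc: f(T) = -0.071·(T−10) [T>10 °C] = -1.2283
  Pd branch = 0.0129·Pd^0.44·e^(0.046·RH+f) = 0.3591 μm/a
  Cl⁻ term: 0.0175·402.4^0.57·exp(0.008·61+0.085·27.3) = 8.859
  sum: 0.3591 + 8.859 → r_corr = 9.219 μm/a
ISO 9224: D(t) = r_corr · t^b with b = 0.813 (zinc, B1)
  D(18) = 9.219 × 18^0.813 = 9.219 × 10.48 = 96.65 μm

D(18) = 96.6 μm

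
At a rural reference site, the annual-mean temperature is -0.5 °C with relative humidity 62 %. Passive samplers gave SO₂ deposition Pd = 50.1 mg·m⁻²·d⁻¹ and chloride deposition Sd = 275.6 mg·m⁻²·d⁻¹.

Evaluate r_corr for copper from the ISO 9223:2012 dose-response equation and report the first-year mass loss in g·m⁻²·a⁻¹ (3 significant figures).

copper: f(T) = +0.126·(T−10) [T≤10 °C] = -1.3230
  SO₂ term: 0.0053·50.1^0.26·exp(0.059·62-1.3230) = 0.1515
  Sd branch = 0.01025·Sd^0.27·e^(0.036·RH+0.049·T) = 0.4249 μm/a
  r_corr = 0.1515 + 0.4249 = 0.5764 μm/a
Convert to mass loss: 0.5764 μm/a × 8.96 g/cm³ = 5.164 g·m⁻²·a⁻¹

r_corr = 5.16 g·m⁻²·a⁻¹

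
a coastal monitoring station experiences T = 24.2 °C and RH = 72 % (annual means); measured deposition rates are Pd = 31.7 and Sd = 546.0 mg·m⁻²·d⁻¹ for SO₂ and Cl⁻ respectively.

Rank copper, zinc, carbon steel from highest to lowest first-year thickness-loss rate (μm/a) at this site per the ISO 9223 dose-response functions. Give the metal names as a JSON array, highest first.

["carbon steel", "zinc", "copper"]

copper: temperature factor f = -0.080·(14.2) = -1.1360
  SO₂ term: 0.0053·31.7^0.26·exp(0.059·72-1.1360) = 0.2925
  Cl⁻ term: 0.01025·546.0^0.27·exp(0.036·72+0.049·24.2) = 2.457
  sum: 0.2925 + 2.457 → r_corr = 2.75 μm/a
zinc: temperature factor f = -0.071·(14.2) = -1.0082
  Pd branch = 0.0129·Pd^0.44·e^(0.046·RH+f) = 0.591 μm/a
  Cl⁻ term: 0.0175·546.0^0.57·exp(0.008·72+0.085·24.2) = 8.846
  r_corr = 0.591 + 8.846 = 9.437 μm/a
carbon steel: temperature factor f = -0.054·(14.2) = -0.7668
  SO₂ term: 1.77·31.7^0.52·exp(0.02·72-0.7668) = 20.94
  Sd branch = 0.102·Sd^0.62·e^(0.033·RH+0.04·T) = 143.9 μm/a
  r_corr = 20.94 + 143.9 = 164.8 μm/a
Ordering by μm/a: carbon steel (165) > zinc (9.44) > copper (2.75)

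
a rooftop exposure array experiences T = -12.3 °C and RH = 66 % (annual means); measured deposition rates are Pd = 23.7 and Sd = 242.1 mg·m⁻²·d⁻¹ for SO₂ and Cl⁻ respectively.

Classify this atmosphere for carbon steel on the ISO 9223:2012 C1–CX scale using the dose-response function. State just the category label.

carbon steel: f(T) = +0.150·(T−10) [T≤10 °C] = -3.3450
  SO₂ term: 1.77·23.7^0.52·exp(0.02·66-3.3450) = 1.212
  Cl⁻ term: 0.102·242.1^0.62·exp(0.033·66+0.04·-12.3) = 16.55
  r_corr = 1.212 + 16.55 = 17.77 μm/a
17.8 μm/a falls in (1.3, 25] for carbon steel → category C2

C2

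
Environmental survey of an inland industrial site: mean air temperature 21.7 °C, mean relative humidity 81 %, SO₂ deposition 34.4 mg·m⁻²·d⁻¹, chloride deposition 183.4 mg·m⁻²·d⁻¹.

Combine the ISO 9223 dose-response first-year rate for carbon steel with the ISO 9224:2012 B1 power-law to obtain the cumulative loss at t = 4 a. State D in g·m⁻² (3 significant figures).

carbon steel: temperature factor f = -0.054·(11.7) = -0.6318
  SO₂ term: 1.77·34.4^0.52·exp(0.02·81-0.6318) = 29.93
  Cl⁻ term: 0.102·183.4^0.62·exp(0.033·81+0.04·21.7) = 89.07
  sum: 29.93 + 89.07 → r_corr = 119 μm/a
Long-term exponent b (ISO 9224 Table 2, B1) = 0.523
  D(4) = 119 × 4^0.523 = 119 × 2.065 = 245.7 μm
  Mass loss = 245.7 μm × 7.85 g/cm³ = 1929 g·m⁻²

D(4) = 1.93e+03 g·m⁻²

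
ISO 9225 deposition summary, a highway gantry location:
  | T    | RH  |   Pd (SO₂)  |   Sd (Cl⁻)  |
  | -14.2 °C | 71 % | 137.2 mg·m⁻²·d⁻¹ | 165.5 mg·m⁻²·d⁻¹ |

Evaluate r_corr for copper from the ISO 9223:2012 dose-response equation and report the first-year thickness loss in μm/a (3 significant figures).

copper: temperature factor f = +0.126·(-24.2) = -3.0492
  SO₂ term: 0.0053·137.2^0.26·exp(0.059·71-3.0492) = 0.05957
  Cl⁻ term: 0.01025·165.5^0.27·exp(0.036·71+0.049·-14.2) = 0.2616
  sum: 0.05957 + 0.2616 → r_corr = 0.3212 μm/a

r_corr = 0.321 μm/a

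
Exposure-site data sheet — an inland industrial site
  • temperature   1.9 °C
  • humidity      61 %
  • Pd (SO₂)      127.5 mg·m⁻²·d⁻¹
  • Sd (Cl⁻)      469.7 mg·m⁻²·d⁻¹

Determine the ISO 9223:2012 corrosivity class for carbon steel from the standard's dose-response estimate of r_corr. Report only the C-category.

C4

carbon steel: f(T) = +0.150·(T−10) [T≤10 °C] = -1.2150
  sulphur-dioxide contribution → 22.13 μm/a
  chloride contribution → 37.36 μm/a
  total first-year rate 59.49 μm/a
Category bounds: 50…80 μm/a bracket r_corr ⇒ C4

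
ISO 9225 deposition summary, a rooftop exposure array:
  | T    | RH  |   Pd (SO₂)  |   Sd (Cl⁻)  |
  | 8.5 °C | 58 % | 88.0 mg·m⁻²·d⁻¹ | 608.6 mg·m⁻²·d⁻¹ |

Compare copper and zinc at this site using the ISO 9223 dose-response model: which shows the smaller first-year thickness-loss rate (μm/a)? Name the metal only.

copper: temperature factor f = +0.126·(-1.5) = -0.1890
  SO₂ term: 0.0053·88.0^0.26·exp(0.059·58-0.1890) = 0.4304
  Sd branch = 0.01025·Sd^0.27·e^(0.036·RH+0.049·T) = 0.7082 μm/a
  r_corr = 0.4304 + 0.7082 = 1.139 μm/a
zinc: f(T) = +0.038·(T−10) [T≤10 °C] = -0.0570
  SO₂ term: 0.0129·88.0^0.44·exp(0.046·58-0.0570) = 1.259
  Sd branch = 0.0175·Sd^0.57·e^(0.008·RH+0.085·T) = 2.215 μm/a
  sum: 1.259 + 2.215 → r_corr = 3.474 μm/a
Ordering by μm/a: zinc (3.47) > copper (1.14)

copper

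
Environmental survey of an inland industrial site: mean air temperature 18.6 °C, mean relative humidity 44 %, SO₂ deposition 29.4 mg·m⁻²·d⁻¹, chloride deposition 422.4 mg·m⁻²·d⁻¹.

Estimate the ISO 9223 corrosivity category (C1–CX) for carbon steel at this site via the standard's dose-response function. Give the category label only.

C4

carbon steel: T>10 °C ⇒ hinge -0.054·(18.6−10) = -0.4644
  Pd branch = 1.77·Pd^0.52·e^(0.02·RH+f) = 15.56 μm/a
  Cl⁻ term: 0.102·422.4^0.62·exp(0.033·44+0.04·18.6) = 38.93
  r_corr = 15.56 + 38.93 = 54.49 μm/a
54.5 μm/a falls in (50, 80] for carbon steel → category C4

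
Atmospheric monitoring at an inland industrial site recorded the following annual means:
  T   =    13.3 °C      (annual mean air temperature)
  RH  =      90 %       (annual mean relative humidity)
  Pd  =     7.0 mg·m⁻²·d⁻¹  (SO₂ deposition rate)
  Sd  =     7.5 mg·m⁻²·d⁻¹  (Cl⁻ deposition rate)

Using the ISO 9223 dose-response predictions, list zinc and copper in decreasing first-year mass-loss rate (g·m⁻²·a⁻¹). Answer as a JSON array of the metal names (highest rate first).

zinc: temperature factor f = -0.071·(3.3) = -0.2343
  sulphur-dioxide contribution → 1.509 μm/a
  chloride contribution → 0.3511 μm/a
  total first-year rate 1.86 μm/a
  mass loss = 1.86 μm/a × 7.14 g/cm³ = 13.28 g·m⁻²·a⁻¹
copper: temperature factor f = -0.080·(3.3) = -0.2640
  sulphur-dioxide contribution → 1.366 μm/a
  chloride contribution → 0.8652 μm/a
  ⇒ r_corr(copper) = 2.231 μm/a
  mass loss = 2.231 μm/a × 8.96 g/cm³ = 19.99 g·m⁻²·a⁻¹
Ordering by g·m⁻²·a⁻¹: copper (20) > zinc (13.3)

["copper", "zinc"]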